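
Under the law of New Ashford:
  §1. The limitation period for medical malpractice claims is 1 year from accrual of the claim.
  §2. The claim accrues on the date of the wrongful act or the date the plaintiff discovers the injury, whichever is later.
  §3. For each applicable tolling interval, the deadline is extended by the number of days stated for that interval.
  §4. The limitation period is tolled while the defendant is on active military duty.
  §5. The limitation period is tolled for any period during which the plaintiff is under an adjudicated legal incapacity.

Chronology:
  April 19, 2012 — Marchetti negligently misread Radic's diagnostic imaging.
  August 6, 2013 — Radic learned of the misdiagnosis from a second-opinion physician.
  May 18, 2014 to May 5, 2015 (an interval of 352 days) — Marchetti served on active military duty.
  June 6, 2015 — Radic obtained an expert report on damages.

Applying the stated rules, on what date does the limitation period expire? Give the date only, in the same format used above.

July 24, 2015

The claim accrued on August 6, 2013 — the later of the April 19, 2012 act and the August 6, 2013 discovery.
Adding the 1 year base period to August 6, 2013 gives a deadline of August 6, 2014, before any tolling.
The defendant's active military service from May 18, 2014 to May 5, 2015 tolled the period for 352 days, extending the deadline to July 24, 2015.
The other events in the timeline have no effect on the limitation period under the stated rules.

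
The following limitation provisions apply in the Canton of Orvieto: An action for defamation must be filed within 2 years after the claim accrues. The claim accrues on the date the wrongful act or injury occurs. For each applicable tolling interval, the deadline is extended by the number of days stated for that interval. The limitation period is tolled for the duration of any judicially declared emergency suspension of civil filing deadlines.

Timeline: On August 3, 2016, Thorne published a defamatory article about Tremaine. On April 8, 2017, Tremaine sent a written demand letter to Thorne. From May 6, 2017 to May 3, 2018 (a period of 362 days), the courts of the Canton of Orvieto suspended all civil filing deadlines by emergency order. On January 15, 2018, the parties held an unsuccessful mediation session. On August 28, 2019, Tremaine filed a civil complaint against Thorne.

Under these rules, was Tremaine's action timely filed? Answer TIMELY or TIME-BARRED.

TIME-BARRED

The claim accrued on August 3, 2016, when the wrongful act occurred.
The untolled deadline — 2 years after August 3, 2016 — is August 3, 2018.
The emergency suspension of filing deadlines from May 6, 2017 to May 3, 2018 tolled the period for 362 days, extending the deadline to July 31, 2019.
Nothing else in the chronology tolls or restarts the period.
Tremaine filed on August 28, 2019, after the July 31, 2019 deadline, so the action is time-barred.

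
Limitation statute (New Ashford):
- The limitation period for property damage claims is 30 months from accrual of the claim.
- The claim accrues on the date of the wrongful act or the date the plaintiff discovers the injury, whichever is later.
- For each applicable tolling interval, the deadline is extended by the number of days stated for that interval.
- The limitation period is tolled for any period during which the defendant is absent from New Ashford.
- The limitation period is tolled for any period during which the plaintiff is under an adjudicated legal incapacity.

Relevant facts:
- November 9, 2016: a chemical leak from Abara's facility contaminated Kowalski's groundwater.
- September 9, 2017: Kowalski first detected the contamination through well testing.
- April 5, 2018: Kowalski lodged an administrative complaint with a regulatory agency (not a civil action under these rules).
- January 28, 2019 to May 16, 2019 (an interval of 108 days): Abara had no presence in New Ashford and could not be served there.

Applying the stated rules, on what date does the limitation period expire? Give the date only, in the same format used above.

Taking the later of the act (November 9, 2016) and discovery (September 9, 2017), the claim accrued on September 9, 2017.
The untolled deadline — 30 months after September 9, 2017 — is March 9, 2020.
The period was tolled for 108 days by the defendant's absence from the jurisdiction (January 28, 2019 to May 16, 2019), pushing the deadline to June 25, 2020.
Nothing else in the chronology tolls or restarts the period.

June 25, 2020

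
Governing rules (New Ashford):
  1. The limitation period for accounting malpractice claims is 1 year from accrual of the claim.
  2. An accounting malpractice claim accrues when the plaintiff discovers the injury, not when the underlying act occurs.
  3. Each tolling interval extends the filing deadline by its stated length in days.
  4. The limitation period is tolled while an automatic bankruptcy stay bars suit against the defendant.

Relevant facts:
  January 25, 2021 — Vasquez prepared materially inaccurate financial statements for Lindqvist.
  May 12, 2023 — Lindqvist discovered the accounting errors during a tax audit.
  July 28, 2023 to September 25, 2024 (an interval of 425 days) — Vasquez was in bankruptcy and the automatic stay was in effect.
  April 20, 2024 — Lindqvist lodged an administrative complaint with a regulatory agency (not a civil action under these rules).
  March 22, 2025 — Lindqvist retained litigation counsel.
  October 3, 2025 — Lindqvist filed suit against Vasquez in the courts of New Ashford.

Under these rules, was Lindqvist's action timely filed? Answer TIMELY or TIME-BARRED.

The claim did not accrue until Lindqvist discovered the injury on May 12, 2023; the January 25, 2021 act date does not start the clock under the stated rule.
1 year from May 12, 2023 is May 12, 2024.
The automatic bankruptcy stay from July 28, 2023 to September 25, 2024 tolled the period for 425 days, extending the deadline to July 11, 2025.
The other events in the timeline have no effect on the limitation period under the stated rules.
The October 3, 2025 filing falls after the July 11, 2025 deadline; the claim is time-barred.

TIME-BARRED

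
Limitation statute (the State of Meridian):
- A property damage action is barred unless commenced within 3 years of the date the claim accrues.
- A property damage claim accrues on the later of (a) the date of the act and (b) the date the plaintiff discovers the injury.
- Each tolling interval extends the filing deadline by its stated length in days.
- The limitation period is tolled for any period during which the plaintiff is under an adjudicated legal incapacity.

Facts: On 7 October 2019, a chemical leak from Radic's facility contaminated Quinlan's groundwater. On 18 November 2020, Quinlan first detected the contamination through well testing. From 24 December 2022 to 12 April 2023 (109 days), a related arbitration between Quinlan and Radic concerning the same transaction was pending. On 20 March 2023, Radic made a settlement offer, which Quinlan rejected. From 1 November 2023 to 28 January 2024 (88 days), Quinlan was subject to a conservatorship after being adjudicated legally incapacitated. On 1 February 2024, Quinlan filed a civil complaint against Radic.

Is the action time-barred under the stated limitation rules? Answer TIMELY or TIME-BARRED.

TIMELY

The claim accrued on 18 November 2020 — the later of the 7 October 2019 act and the 18 November 2020 discovery.
The untolled deadline — 3 years after 18 November 2020 — is 18 November 2023.
The plaintiff's legal incapacity from 1 November 2023 to 28 January 2024 tolled the period for 88 days, extending the deadline to 14 February 2024.
Although a pending arbitration ran from 24 December 2022 to 12 April 2023, the stated rules do not make that a tolling event, so it is disregarded.
None of the other events listed affects the running of the period under the stated rules.
Filing on 1 February 2024 beat the 14 February 2024 deadline — the action is timely.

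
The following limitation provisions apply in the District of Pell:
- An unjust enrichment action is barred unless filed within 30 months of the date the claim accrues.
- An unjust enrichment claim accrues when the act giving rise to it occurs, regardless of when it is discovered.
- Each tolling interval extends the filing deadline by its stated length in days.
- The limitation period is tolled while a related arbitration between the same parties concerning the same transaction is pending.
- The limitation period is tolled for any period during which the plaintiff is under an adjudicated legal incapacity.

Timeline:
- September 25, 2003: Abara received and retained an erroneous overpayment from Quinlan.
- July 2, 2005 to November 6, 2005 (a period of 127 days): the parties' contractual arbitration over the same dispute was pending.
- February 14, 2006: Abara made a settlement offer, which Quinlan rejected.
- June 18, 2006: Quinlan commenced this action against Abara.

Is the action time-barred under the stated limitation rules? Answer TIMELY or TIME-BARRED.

The claim accrued on September 25, 2003, the date of the act.
Adding the 30 months base period to September 25, 2003 gives a deadline of March 25, 2006, before any tolling.
The period was tolled for 127 days by the pending related arbitration (July 2, 2005 to November 6, 2005), pushing the deadline to July 30, 2006.
Nothing else in the chronology tolls or restarts the period.
Filing on June 18, 2006 beat the July 30, 2006 deadline — the action is timely.

TIMELY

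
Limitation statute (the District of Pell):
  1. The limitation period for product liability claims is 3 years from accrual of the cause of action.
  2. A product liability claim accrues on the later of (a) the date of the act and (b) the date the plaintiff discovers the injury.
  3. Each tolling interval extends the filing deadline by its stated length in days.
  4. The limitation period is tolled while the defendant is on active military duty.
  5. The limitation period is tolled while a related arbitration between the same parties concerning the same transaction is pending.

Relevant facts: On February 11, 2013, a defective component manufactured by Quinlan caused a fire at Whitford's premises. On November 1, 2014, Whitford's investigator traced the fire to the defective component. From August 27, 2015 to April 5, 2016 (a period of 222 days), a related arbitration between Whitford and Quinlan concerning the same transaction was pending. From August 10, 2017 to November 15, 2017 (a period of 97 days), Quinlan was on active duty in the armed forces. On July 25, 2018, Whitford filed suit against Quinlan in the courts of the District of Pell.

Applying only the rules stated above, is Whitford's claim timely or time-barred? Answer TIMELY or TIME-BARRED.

TIMELY

The claim accrued on November 1, 2014 — the later of the February 11, 2013 act and the November 1, 2014 discovery.
3 years from November 1, 2014 is November 1, 2017.
The pending related arbitration from August 27, 2015 to April 5, 2016 tolled the period for 222 days, extending the deadline to June 11, 2018.
The period was tolled for 97 days by the defendant's active military service (August 10, 2017 to November 15, 2017), pushing the deadline to September 16, 2018.
The July 25, 2018 filing precedes the September 16, 2018 deadline; the claim is timely.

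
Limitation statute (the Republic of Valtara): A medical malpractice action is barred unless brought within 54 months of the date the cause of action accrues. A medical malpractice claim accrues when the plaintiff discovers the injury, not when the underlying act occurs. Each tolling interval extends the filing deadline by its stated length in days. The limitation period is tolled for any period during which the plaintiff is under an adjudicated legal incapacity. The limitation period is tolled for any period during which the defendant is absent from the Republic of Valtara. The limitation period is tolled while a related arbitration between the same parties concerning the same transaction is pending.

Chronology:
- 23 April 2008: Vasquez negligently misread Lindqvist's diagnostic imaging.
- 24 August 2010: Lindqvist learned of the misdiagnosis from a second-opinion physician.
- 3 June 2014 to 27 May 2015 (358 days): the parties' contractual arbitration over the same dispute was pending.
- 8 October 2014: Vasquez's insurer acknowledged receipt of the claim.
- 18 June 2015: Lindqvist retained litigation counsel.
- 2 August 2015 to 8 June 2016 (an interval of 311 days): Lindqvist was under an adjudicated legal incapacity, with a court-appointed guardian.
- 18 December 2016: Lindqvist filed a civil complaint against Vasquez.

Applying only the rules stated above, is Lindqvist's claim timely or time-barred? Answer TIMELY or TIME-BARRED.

Accrual is tied to discovery, so the period began on 24 August 2010 rather than on 23 April 2008 when the act occurred.
Adding the 54 months base period to 24 August 2010 gives a deadline of 24 February 2015, before any tolling.
The pending related arbitration from 3 June 2014 to 27 May 2015 tolled the period for 358 days, extending the deadline to 17 February 2016.
Because the plaintiff's legal incapacity ran from 2 August 2015 to 8 June 2016, the deadline is extended by 311 days to 24 December 2016.
The other events in the timeline have no effect on the limitation period under the stated rules.
The 18 December 2016 filing precedes the 24 December 2016 deadline; the claim is timely.

TIMELY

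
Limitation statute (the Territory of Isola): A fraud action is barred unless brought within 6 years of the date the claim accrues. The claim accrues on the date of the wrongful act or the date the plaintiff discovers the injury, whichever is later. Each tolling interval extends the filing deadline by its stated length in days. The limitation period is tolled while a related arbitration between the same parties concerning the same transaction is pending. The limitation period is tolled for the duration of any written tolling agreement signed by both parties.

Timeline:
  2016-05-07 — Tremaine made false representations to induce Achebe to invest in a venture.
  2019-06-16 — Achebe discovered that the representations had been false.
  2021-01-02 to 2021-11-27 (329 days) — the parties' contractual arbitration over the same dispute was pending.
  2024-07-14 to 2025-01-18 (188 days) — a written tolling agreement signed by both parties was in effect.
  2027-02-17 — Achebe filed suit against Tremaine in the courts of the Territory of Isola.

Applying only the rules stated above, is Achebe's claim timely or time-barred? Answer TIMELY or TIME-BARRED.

The claim accrued on 2019-06-16 — the later of the 2016-05-07 act and the 2019-06-16 discovery.
Adding the 6 years base period to 2019-06-16 gives a deadline of 2025-06-16, before any tolling.
The period was tolled for 329 days by the pending related arbitration (2021-01-02 to 2021-11-27), pushing the deadline to 2026-05-11.
Because the written tolling agreement ran from 2024-07-14 to 2025-01-18, the deadline is extended by 188 days to 2026-11-15.
The 2027-02-17 filing falls after the 2026-11-15 deadline; the claim is time-barred.

TIME-BARRED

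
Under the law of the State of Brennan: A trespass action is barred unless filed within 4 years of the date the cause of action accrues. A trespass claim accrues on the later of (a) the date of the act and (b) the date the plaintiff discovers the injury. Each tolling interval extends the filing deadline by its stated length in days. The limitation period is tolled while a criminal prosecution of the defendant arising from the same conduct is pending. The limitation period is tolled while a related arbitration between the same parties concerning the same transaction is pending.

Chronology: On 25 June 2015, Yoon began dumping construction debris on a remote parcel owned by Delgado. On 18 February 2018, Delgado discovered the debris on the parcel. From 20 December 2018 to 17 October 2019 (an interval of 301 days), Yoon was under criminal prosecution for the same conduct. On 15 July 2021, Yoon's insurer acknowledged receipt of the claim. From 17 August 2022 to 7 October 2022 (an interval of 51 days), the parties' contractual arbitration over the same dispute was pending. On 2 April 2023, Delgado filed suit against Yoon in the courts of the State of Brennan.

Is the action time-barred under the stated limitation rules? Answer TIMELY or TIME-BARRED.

TIME-BARRED

Because discovery on 18 February 2018 post-dates the 25 June 2015 act, accrual under the later-of rule falls on 18 February 2018.
The untolled deadline — 4 years after 18 February 2018 — is 18 February 2022.
The pending criminal prosecution from 20 December 2018 to 17 October 2019 tolled the period for 301 days, extending the deadline to 16 December 2022.
The period was tolled for 51 days by the pending related arbitration (17 August 2022 to 7 October 2022), pushing the deadline to 5 February 2023.
Nothing else in the chronology tolls or restarts the period.
Delgado filed on 2 April 2023, after the 5 February 2023 deadline, so the action is time-barred.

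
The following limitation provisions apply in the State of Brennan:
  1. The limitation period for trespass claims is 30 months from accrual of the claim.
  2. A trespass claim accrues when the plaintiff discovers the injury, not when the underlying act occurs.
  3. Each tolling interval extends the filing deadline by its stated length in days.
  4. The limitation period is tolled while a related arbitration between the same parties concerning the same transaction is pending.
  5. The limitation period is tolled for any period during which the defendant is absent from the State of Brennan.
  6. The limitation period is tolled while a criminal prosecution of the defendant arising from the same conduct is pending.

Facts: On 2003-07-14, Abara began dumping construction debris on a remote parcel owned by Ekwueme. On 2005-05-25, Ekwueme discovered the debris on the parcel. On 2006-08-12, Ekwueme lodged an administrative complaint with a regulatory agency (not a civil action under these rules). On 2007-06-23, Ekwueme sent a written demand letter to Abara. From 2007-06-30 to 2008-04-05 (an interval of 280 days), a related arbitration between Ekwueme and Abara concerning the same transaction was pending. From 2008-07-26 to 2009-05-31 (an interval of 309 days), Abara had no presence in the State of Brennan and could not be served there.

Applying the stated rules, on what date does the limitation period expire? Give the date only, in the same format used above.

2009-07-06

The claim did not accrue until Ekwueme discovered the injury on 2005-05-25; the 2003-07-14 act date does not start the clock under the stated rule.
Adding the 30 months base period to 2005-05-25 gives a deadline of 2007-11-25, before any tolling.
Because the pending related arbitration ran from 2007-06-30 to 2008-04-05, the deadline is extended by 280 days to 2008-08-31.
The period was tolled for 309 days by the defendant's absence from the jurisdiction (2008-07-26 to 2009-05-31), pushing the deadline to 2009-07-06.
Nothing else in the chronology tolls or restarts the period.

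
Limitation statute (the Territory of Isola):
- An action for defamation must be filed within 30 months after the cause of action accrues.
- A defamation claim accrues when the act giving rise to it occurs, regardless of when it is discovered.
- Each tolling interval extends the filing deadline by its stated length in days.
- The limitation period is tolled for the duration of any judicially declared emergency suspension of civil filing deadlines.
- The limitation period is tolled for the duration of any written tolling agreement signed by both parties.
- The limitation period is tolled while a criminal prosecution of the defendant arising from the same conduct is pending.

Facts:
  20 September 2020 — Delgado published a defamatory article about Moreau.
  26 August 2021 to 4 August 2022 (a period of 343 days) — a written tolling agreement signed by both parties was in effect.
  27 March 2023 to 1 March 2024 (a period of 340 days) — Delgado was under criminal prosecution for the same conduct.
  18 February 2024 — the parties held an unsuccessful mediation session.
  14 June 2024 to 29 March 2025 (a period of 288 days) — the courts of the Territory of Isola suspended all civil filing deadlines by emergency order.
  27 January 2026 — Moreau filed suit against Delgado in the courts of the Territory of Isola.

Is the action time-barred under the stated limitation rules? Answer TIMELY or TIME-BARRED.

The cause of action accrued on 20 September 2020, the date of the act.
Adding the 30 months base period to 20 September 2020 gives a deadline of 20 March 2023, before any tolling.
Because the written tolling agreement ran from 26 August 2021 to 4 August 2022, the deadline is extended by 343 days to 26 February 2024.
The period was tolled for 340 days by the pending criminal prosecution (27 March 2023 to 1 March 2024), pushing the deadline to 31 January 2025.
The emergency suspension of filing deadlines from 14 June 2024 to 29 March 2025 tolled the period for 288 days, extending the deadline to 15 November 2025.
None of the other events listed affects the running of the period under the stated rules.
Filing on 27 January 2026 missed the 15 November 2025 deadline — the action is time-barred.

TIME-BARRED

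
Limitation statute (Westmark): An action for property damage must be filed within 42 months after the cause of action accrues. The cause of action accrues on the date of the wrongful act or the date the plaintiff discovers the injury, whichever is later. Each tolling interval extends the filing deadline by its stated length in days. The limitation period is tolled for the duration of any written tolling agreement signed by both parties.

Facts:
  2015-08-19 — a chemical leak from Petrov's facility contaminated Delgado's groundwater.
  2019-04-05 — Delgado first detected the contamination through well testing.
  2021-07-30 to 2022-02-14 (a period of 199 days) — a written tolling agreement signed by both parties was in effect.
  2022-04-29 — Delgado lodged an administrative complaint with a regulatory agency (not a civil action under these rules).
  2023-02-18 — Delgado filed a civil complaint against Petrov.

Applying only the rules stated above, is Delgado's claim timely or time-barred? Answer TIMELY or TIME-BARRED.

Taking the later of the act (2015-08-19) and discovery (2019-04-05), the claim accrued on 2019-04-05.
42 months from 2019-04-05 is 2022-10-05.
Because the written tolling agreement ran from 2021-07-30 to 2022-02-14, the deadline is extended by 199 days to 2023-04-22.
None of the other events listed affects the running of the period under the stated rules.
Delgado filed on 2023-02-18, before the 2023-04-22 deadline, so the action is timely.

TIMELY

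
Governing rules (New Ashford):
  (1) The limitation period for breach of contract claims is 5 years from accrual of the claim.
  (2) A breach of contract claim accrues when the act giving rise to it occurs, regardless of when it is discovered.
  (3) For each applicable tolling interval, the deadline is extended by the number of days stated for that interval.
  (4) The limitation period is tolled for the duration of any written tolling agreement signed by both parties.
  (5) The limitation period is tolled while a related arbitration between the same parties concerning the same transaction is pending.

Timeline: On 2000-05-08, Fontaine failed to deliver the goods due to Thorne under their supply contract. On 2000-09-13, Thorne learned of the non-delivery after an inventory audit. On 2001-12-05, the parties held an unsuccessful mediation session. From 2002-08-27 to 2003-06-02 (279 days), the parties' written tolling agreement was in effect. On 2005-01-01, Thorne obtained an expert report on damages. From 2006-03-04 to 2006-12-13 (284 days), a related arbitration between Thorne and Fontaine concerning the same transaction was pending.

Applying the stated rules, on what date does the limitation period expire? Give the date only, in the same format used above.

2006-02-11

Because the rule ties accrual to occurrence, the claim accrued on 2000-05-08, not on the 2000-09-13 discovery date.
5 years from 2000-05-08 is 2005-05-08.
The period was tolled for 279 days by the written tolling agreement (2002-08-27 to 2003-06-02), pushing the deadline to 2006-02-11.
The pending related arbitration starting 2006-03-04 came too late — the period had run on 2006-02-11 — and so does not extend the deadline.
The other events in the timeline have no effect on the limitation period under the stated rules.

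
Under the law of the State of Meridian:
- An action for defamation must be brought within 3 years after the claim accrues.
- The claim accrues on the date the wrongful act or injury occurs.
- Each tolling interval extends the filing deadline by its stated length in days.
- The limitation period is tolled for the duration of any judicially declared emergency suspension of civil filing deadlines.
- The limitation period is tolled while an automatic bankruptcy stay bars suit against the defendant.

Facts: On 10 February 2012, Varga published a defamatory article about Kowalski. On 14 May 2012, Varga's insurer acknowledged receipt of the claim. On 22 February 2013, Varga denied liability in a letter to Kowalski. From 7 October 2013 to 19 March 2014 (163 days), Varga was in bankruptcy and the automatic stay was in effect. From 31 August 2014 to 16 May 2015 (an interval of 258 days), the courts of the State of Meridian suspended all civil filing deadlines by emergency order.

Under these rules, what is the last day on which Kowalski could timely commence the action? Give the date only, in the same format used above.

The claim accrued on 10 February 2012, the date of the act.
Adding the 3 years base period to 10 February 2012 gives a deadline of 10 February 2015, before any tolling.
Because the automatic bankruptcy stay ran from 7 October 2013 to 19 March 2014, the deadline is extended by 163 days to 23 July 2015.
The period was tolled for 258 days by the emergency suspension of filing deadlines (31 August 2014 to 16 May 2015), pushing the deadline to 6 April 2016.
The other events in the timeline have no effect on the limitation period under the stated rules.

6 April 2016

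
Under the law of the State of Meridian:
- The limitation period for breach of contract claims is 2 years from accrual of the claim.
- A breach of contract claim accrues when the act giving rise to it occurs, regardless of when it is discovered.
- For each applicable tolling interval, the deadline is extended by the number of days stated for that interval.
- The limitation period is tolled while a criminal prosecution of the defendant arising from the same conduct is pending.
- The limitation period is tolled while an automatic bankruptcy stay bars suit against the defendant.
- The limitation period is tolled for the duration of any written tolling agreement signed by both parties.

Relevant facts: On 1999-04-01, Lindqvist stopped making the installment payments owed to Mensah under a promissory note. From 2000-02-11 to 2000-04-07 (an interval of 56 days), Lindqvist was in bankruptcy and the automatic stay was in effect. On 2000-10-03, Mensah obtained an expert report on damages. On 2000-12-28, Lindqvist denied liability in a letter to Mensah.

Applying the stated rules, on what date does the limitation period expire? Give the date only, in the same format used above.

The limitation period began to run on 1999-04-01.
The untolled deadline — 2 years after 1999-04-01 — is 2001-04-01.
Because the automatic bankruptcy stay ran from 2000-02-11 to 2000-04-07, the deadline is extended by 56 days to 2001-05-27.
Nothing else in the chronology tolls or restarts the period.

2001-05-27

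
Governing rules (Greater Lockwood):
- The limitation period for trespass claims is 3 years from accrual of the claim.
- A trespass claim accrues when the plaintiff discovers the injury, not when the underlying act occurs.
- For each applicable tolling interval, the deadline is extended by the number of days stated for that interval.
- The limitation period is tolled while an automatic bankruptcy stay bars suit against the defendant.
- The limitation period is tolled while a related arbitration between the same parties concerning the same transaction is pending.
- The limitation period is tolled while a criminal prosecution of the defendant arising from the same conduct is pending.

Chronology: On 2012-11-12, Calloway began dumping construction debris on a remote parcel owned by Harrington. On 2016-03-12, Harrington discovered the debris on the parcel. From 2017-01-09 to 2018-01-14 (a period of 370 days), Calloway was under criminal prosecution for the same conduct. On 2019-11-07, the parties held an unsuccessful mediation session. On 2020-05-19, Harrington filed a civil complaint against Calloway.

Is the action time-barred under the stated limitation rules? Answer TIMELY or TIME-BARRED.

TIME-BARRED

Under the discovery rule, the claim accrued on 2016-03-12, when Harrington discovered the injury — not on the 2012-11-12 date of the underlying act.
3 years from 2016-03-12 is 2019-03-12.
The pending criminal prosecution from 2017-01-09 to 2018-01-14 tolled the period for 370 days, extending the deadline to 2020-03-16.
Nothing else in the chronology tolls or restarts the period.
Filing on 2020-05-19 missed the 2020-03-16 deadline — the action is time-barred.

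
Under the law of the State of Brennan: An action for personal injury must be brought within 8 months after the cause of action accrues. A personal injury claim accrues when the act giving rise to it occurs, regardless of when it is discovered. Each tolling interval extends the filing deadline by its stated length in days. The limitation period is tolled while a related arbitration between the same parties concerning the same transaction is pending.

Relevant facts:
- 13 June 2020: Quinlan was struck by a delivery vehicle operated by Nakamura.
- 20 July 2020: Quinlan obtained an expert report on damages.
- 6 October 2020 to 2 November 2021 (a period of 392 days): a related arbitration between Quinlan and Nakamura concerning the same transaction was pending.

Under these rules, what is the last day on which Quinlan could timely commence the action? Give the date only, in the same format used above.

The claim accrued on 13 June 2020, when the wrongful act occurred.
The untolled deadline — 8 months after 13 June 2020 — is 13 February 2021.
The period was tolled for 392 days by the pending related arbitration (6 October 2020 to 2 November 2021), pushing the deadline to 12 March 2022.
The other events in the timeline have no effect on the limitation period under the stated rules.

12 March 2022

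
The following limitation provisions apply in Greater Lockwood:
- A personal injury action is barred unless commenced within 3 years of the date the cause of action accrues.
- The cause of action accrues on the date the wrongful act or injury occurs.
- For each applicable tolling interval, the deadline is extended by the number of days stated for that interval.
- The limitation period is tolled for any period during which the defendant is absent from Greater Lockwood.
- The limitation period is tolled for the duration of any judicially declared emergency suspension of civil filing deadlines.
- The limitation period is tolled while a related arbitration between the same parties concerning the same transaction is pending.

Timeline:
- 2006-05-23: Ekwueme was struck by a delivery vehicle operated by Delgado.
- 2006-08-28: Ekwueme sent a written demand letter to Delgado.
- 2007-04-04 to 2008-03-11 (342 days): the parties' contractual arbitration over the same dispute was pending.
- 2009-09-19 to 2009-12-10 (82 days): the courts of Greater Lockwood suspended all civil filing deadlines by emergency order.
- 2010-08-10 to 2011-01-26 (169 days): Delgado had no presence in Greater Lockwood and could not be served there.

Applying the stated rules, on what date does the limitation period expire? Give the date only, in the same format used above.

2010-07-21

The limitation period began to run on 2006-05-23.
Adding the 3 years base period to 2006-05-23 gives a deadline of 2009-05-23, before any tolling.
The period was tolled for 342 days by the pending related arbitration (2007-04-04 to 2008-03-11), pushing the deadline to 2010-04-30.
The period was tolled for 82 days by the emergency suspension of filing deadlines (2009-09-19 to 2009-12-10), pushing the deadline to 2010-07-21.
The defendant's absence from the jurisdiction starting 2010-08-10 came too late — the period had run on 2010-07-21 — and so does not extend the deadline.
Nothing else in the chronology tolls or restarts the period.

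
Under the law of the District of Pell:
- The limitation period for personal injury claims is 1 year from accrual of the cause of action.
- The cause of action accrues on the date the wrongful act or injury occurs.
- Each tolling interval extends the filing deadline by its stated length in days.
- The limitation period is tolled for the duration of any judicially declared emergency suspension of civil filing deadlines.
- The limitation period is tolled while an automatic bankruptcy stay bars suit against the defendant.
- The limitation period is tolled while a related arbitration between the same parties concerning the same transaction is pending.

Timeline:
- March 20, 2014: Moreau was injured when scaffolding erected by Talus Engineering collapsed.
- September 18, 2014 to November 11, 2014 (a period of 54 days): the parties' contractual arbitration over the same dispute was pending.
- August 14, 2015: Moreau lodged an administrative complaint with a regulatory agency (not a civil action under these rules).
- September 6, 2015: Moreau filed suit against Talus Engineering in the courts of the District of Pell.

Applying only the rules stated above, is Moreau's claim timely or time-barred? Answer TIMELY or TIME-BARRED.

TIME-BARRED

The claim accrued on March 20, 2014, when the wrongful act occurred.
The untolled deadline — 1 year after March 20, 2014 — is March 20, 2015.
The period was tolled for 54 days by the pending related arbitration (September 18, 2014 to November 11, 2014), pushing the deadline to May 13, 2015.
Nothing else in the chronology tolls or restarts the period.
Filing on September 6, 2015 missed the May 13, 2015 deadline — the action is time-barred.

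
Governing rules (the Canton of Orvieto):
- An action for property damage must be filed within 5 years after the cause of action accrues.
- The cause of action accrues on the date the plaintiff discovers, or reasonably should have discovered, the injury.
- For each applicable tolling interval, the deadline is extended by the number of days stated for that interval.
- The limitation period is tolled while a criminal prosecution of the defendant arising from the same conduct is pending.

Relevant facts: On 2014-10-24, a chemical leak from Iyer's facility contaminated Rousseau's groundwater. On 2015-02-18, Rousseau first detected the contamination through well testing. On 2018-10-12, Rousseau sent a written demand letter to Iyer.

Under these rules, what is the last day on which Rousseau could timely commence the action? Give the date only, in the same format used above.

Accrual is tied to discovery, so the period began on 2015-02-18 rather than on 2014-10-24 when the act occurred.
The untolled deadline — 5 years after 2015-02-18 — is 2020-02-18.
The other events in the timeline have no effect on the limitation period under the stated rules.

2020-02-18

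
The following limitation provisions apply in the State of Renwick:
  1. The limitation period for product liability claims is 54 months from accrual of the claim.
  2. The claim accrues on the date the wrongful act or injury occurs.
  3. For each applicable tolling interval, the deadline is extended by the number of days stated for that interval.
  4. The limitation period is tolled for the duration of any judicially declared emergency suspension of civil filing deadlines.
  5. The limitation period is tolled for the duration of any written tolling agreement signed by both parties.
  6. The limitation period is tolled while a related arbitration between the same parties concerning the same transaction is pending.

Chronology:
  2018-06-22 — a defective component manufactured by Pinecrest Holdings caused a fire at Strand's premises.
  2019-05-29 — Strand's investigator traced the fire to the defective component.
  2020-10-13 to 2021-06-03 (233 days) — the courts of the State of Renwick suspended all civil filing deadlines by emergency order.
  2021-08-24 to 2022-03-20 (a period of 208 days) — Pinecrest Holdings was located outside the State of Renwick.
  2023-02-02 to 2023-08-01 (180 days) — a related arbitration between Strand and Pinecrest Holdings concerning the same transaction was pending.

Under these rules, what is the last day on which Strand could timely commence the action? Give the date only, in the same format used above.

The claim accrued on 2018-06-22, when the wrongful act occurred; under the stated occurrence rule the 2019-05-29 discovery does not delay accrual.
Adding the 54 months base period to 2018-06-22 gives a deadline of 2022-12-22, before any tolling.
The emergency suspension of filing deadlines from 2020-10-13 to 2021-06-03 tolled the period for 233 days, extending the deadline to 2023-08-12.
The pending related arbitration from 2023-02-02 to 2023-08-01 tolled the period for 180 days, extending the deadline to 2024-02-08.
The defendant's absence from the jurisdiction from 2021-08-24 to 2022-03-20 does not toll the period, because no stated rule makes the defendant's absence a tolling event.

2024-02-08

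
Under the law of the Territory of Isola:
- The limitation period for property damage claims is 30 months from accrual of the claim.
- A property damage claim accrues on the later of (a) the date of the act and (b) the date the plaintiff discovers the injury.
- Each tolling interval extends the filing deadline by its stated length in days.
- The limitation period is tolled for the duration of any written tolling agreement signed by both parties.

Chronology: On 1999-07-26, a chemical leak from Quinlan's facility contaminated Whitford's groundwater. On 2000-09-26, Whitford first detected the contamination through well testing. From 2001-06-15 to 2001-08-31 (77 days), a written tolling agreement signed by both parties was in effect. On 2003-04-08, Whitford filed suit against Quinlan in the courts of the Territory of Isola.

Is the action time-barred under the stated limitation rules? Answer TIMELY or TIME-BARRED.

TIMELY

The claim accrued on 2000-09-26 — the later of the 1999-07-26 act and the 2000-09-26 discovery.
The untolled deadline — 30 months after 2000-09-26 — is 2003-03-26.
Because the written tolling agreement ran from 2001-06-15 to 2001-08-31, the deadline is extended by 77 days to 2003-06-11.
Filing on 2003-04-08 beat the 2003-06-11 deadline — the action is timely.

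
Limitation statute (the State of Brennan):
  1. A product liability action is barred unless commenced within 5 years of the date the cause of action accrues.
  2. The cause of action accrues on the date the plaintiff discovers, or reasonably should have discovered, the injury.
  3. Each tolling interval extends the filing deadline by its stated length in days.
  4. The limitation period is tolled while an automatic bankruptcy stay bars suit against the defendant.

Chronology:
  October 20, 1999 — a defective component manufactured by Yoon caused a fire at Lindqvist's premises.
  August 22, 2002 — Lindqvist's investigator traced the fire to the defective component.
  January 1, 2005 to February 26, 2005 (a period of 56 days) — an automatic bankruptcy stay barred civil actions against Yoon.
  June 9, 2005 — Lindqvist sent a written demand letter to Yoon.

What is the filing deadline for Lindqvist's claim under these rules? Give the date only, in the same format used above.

October 17, 2007

Accrual is tied to discovery, so the period began on August 22, 2002 rather than on October 20, 1999 when the act occurred.
The untolled deadline — 5 years after August 22, 2002 — is August 22, 2007.
Because the automatic bankruptcy stay ran from January 1, 2005 to February 26, 2005, the deadline is extended by 56 days to October 17, 2007.
The other events in the timeline have no effect on the limitation period under the stated rules.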